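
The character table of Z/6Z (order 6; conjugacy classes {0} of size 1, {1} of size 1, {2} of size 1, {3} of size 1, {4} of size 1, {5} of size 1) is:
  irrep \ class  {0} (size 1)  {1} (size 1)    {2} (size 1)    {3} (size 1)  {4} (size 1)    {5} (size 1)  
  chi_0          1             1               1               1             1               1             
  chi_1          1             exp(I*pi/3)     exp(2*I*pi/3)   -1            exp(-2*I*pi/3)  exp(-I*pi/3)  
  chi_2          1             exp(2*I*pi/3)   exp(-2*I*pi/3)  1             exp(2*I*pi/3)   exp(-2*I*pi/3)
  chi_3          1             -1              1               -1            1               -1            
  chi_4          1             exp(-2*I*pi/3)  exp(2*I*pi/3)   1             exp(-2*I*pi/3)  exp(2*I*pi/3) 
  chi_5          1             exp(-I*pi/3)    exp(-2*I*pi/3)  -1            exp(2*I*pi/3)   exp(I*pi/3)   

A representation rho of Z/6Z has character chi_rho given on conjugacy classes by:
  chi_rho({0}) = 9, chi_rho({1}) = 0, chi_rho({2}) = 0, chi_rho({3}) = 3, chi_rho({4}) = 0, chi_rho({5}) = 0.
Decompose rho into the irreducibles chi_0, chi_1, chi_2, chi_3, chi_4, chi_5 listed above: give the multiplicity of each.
Multiplicities: chi_0: 2, chi_1: 1, chi_2: 2, chi_3: 1, chi_4: 2, chi_5: 1.

Why: Use <chi_rho, chi> = (1/|G|) sum_C |C| * chi_rho(C) * conj(chi(C)) with |G| = 6 for each irreducible chi in the table:
  <chi_rho, chi_0> = (1/6)[1*(9)*conj(1) + 1*(0)*conj(1) + 1*(0)*conj(1) + 1*(3)*conj(1) + 1*(0)*conj(1) + 1*(0)*conj(1)]
      = (1/6)[(9) + (0) + (0) + (3) + (0) + (0)] = 12/6 = 2
  <chi_rho, chi_1> = (1/6)[1*(9)*conj(1) + 1*(0)*conj(exp(I*pi/3)) + 1*(0)*conj(exp(2*I*pi/3)) + 1*(3)*conj(-1) + 1*(0)*conj(exp(-2*I*pi/3)) + 1*(0)*conj(exp(-I*pi/3))]
      = (1/6)[(9) + (0) + (0) + (-3) + (0) + (0)] = 6/6 = 1
  <chi_rho, chi_2> = (1/6)[1*(9)*conj(1) + 1*(0)*conj(exp(2*I*pi/3)) + 1*(0)*conj(exp(-2*I*pi/3)) + 1*(3)*conj(1) + 1*(0)*conj(exp(2*I*pi/3)) + 1*(0)*conj(exp(-2*I*pi/3))]
      = (1/6)[(9) + (0) + (0) + (3) + (0) + (0)] = 12/6 = 2
  <chi_rho, chi_3> = (1/6)[1*(9)*conj(1) + 1*(0)*conj(-1) + 1*(0)*conj(1) + 1*(3)*conj(-1) + 1*(0)*conj(1) + 1*(0)*conj(-1)]
      = (1/6)[(9) + (0) + (0) + (-3) + (0) + (0)] = 6/6 = 1
  <chi_rho, chi_4> = (1/6)[1*(9)*conj(1) + 1*(0)*conj(exp(-2*I*pi/3)) + 1*(0)*conj(exp(2*I*pi/3)) + 1*(3)*conj(1) + 1*(0)*conj(exp(-2*I*pi/3)) + 1*(0)*conj(exp(2*I*pi/3))]
      = (1/6)[(9) + (0) + (0) + (3) + (0) + (0)] = 12/6 = 2
  <chi_rho, chi_5> = (1/6)[1*(9)*conj(1) + 1*(0)*conj(exp(-I*pi/3)) + 1*(0)*conj(exp(-2*I*pi/3)) + 1*(3)*conj(-1) + 1*(0)*conj(exp(2*I*pi/3)) + 1*(0)*conj(exp(I*pi/3))]
      = (1/6)[(9) + (0) + (0) + (-3) + (0) + (0)] = 6/6 = 1
(Exp terms are combined using exp(i*s)*conj(exp(i*t)) = exp(i*(s-t)), and sums of them are collapsed using the identity that for every m > 1 the m distinct m-th roots of unity sum to 0, e.g. 1 + exp(2*I*pi/3) + exp(-2*I*pi/3) = 0.)
Dimension check: dim(rho) = sum (mult * dim) = 2*1 + 1*1 + 2*1 + 1*1 + 2*1 + 1*1 = 9 = chi_rho(e) = 9.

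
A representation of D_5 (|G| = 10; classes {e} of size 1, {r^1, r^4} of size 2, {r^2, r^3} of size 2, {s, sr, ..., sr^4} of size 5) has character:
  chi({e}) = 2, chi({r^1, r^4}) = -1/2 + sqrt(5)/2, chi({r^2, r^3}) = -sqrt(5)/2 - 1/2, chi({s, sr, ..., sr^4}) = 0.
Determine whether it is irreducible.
Irreducible: <chi, chi> = 1.

Why: <chi, chi> = (1/|G|) sum_C |C| * |chi(C)|^2 = (1/10)[1*|2|^2 + 2*|-1/2 + sqrt(5)/2|^2 + 2*|-sqrt(5)/2 - 1/2|^2 + 5*|0|^2]
  = (1/10)[(4) + (3 - sqrt(5)) + (sqrt(5) + 3) + (0)] = 10/10 = 1.
A character is irreducible iff <chi, chi> = 1, so this representation is irreducible.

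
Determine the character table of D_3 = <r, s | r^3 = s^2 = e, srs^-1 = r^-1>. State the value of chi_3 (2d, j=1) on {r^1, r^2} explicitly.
Conjugacy classes: {e} of size 1, {r^1, r^2} of size 2, {s, sr, ..., sr^2} of size 3.
Character table:
  irrep \ class              {e} (size 1)  {r^1, r^2} (size 2)  {s, sr, ..., sr^2} (size 3)
  chi_1 (triv)               1             1                    1                          
  chi_2 (sign: r->1, s->-1)  1             1                    -1                         
  chi_3 (2d, j=1)            2             -1                   0                          

Spot check: chi_3 (2d, j=1) on {r^1, r^2} = -1.

Explanation: D_3 has order 2*3 = 6 with 3 conjugacy classes, hence 3 irreducibles. Sum of squared dims 1 + 1 + 4 = 6 = |G|. Linear characters come from the abelianisation; the 2-dimensional irreps have character r^k -> 2*cos(2*pi*j*k/3), reflections -> 0.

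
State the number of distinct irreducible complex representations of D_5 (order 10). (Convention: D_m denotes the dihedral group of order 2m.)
4

Why: The number of irreducible complex representations of a finite group equals its number of conjugacy classes. D_5 has 4 conjugacy classes ((n+3)/2 for n odd), so D_5 (order 10) has exactly 4 irreducible complex representations.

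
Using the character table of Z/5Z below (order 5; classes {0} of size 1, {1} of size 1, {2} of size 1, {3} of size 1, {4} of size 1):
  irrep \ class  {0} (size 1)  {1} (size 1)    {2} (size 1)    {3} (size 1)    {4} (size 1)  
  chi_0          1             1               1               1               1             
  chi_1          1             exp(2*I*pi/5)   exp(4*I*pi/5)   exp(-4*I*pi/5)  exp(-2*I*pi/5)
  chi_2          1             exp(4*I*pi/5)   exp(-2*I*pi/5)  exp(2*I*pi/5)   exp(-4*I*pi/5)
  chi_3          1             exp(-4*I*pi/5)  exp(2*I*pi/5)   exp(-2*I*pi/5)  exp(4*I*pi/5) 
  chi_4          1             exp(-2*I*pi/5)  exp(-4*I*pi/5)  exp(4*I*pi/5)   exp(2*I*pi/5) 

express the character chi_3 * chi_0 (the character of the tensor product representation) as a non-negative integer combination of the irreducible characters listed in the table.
chi_3 tensor chi_0 = chi_3 (all other irreducibles have multiplicity 0).

Argument: The character of a tensor product is the pointwise product (chi_3 * chi_0)(C) = chi_3(C) * chi_0(C):
  {0}: (1)*(1), {1}: (exp(-4*I*pi/5))*(1), {2}: (exp(2*I*pi/5))*(1), {3}: (exp(-2*I*pi/5))*(1), {4}: (exp(4*I*pi/5))*(1)
so (chi_3 * chi_0) takes values
  {0} -> 1, {1} -> exp(-4*I*pi/5), {2} -> exp(2*I*pi/5), {3} -> exp(-2*I*pi/5), {4} -> exp(4*I*pi/5).
Now take the inner product of this character with each irreducible chi from the table, <chi_3*chi_0, chi> = (1/5) sum_C |C| (chi_3*chi_0)(C) conj(chi(C)):
  <chi_3*chi_0, chi_0> = (1/5)[1*(1)*conj(1) + 1*(exp(-4*I*pi/5))*conj(1) + 1*(exp(2*I*pi/5))*conj(1) + 1*(exp(-2*I*pi/5))*conj(1) + 1*(exp(4*I*pi/5))*conj(1)]
      = (1/5)[(1) + (exp(-4*I*pi/5)) + (exp(2*I*pi/5)) + (exp(-2*I*pi/5)) + (exp(4*I*pi/5))] = 0/5 = 0
  <chi_3*chi_0, chi_1> = (1/5)[1*(1)*conj(1) + 1*(exp(-4*I*pi/5))*conj(exp(2*I*pi/5)) + 1*(exp(2*I*pi/5))*conj(exp(4*I*pi/5)) + 1*(exp(-2*I*pi/5))*conj(exp(-4*I*pi/5)) + 1*(exp(4*I*pi/5))*conj(exp(-2*I*pi/5))]
      = (1/5)[(1) + (exp(4*I*pi/5)) + (exp(-2*I*pi/5)) + (exp(2*I*pi/5)) + (exp(-4*I*pi/5))] = 0/5 = 0
  <chi_3*chi_0, chi_2> = (1/5)[1*(1)*conj(1) + 1*(exp(-4*I*pi/5))*conj(exp(4*I*pi/5)) + 1*(exp(2*I*pi/5))*conj(exp(-2*I*pi/5)) + 1*(exp(-2*I*pi/5))*conj(exp(2*I*pi/5)) + 1*(exp(4*I*pi/5))*conj(exp(-4*I*pi/5))]
      = (1/5)[(1) + (exp(2*I*pi/5)) + (exp(4*I*pi/5)) + (exp(-4*I*pi/5)) + (exp(-2*I*pi/5))] = 0/5 = 0
  <chi_3*chi_0, chi_3> = (1/5)[1*(1)*conj(1) + 1*(exp(-4*I*pi/5))*conj(exp(-4*I*pi/5)) + 1*(exp(2*I*pi/5))*conj(exp(2*I*pi/5)) + 1*(exp(-2*I*pi/5))*conj(exp(-2*I*pi/5)) + 1*(exp(4*I*pi/5))*conj(exp(4*I*pi/5))]
      = (1/5)[(1) + (1) + (1) + (1) + (1)] = 5/5 = 1
  <chi_3*chi_0, chi_4> = (1/5)[1*(1)*conj(1) + 1*(exp(-4*I*pi/5))*conj(exp(-2*I*pi/5)) + 1*(exp(2*I*pi/5))*conj(exp(-4*I*pi/5)) + 1*(exp(-2*I*pi/5))*conj(exp(4*I*pi/5)) + 1*(exp(4*I*pi/5))*conj(exp(2*I*pi/5))]
      = (1/5)[(1) + (exp(-2*I*pi/5)) + (exp(-4*I*pi/5)) + (exp(4*I*pi/5)) + (exp(2*I*pi/5))] = 0/5 = 0
(Exp terms are combined using exp(i*s)*conj(exp(i*t)) = exp(i*(s-t)), and sums of them are collapsed using the identity that for every m > 1 the m distinct m-th roots of unity sum to 0, e.g. 1 + exp(2*I*pi/3) + exp(-2*I*pi/3) = 0.)
Hence the multiplicities are chi_3: 1. Dimension check: dim(chi_3)*dim(chi_0) = 1*1 = 1 and sum (mult * dim) = 1*1 = 1.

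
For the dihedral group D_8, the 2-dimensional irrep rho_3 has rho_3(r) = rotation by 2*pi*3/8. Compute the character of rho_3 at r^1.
chi_{rho_3}(r^1) = 2*cos(2*pi*3*1/8) = -sqrt(2)

rho_3(r^1) is rotation by angle 2*pi*3*1/8, whose trace is 2*cos(2*pi*3*1/8) = -sqrt(2).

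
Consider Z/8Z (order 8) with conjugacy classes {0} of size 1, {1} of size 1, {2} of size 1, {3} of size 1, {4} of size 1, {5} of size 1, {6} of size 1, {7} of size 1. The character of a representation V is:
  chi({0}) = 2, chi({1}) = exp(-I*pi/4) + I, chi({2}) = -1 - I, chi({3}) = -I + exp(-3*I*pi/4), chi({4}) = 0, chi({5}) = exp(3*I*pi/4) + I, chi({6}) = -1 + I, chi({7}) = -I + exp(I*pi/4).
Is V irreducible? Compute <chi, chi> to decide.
Not irreducible (reducible): <chi, chi> = 2 > 1.

Proof sketch: <chi, chi> = (1/|G|) sum_C |C| * |chi(C)|^2 = (1/8)[1*|2|^2 + 1*|exp(-I*pi/4) + I|^2 + 1*|-1 - I|^2 + 1*|-I + exp(-3*I*pi/4)|^2 + 1*|0|^2 + 1*|exp(3*I*pi/4) + I|^2 + 1*|-1 + I|^2 + 1*|-I + exp(I*pi/4)|^2]
  = (1/8)[(4) + (2 - exp(I*pi/4) + exp(3*I*pi/4)) + (2) + (2 + exp(-I*pi/4) - exp(-3*I*pi/4)) + (0) + (2 + exp(-I*pi/4) - exp(-3*I*pi/4)) + (2) + (2 - exp(I*pi/4) + exp(3*I*pi/4))] = 16/8 = 2.
(Exp terms are combined using exp(i*s)*conj(exp(i*t)) = exp(i*(s-t)), and sums of them are collapsed using the identity that for every m > 1 the m distinct m-th roots of unity sum to 0, e.g. 1 + exp(2*I*pi/3) + exp(-2*I*pi/3) = 0.)
A character is irreducible iff <chi, chi> = 1, so this representation is reducible.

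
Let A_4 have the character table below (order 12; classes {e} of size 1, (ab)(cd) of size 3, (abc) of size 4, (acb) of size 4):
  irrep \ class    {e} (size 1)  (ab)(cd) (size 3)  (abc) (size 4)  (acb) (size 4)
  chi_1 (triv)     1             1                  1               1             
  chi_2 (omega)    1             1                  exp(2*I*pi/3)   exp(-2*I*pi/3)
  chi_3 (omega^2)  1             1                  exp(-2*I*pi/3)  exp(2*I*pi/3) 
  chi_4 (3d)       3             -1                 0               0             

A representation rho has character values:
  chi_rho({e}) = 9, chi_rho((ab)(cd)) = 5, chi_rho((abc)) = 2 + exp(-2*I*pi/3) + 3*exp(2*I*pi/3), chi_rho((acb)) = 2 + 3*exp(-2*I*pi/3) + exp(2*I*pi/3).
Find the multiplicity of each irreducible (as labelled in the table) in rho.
Multiplicities: chi_1: 2, chi_2: 3, chi_3: 1, chi_4: 1.

Argument: Use <chi_rho, chi> = (1/|G|) sum_C |C| * chi_rho(C) * conj(chi(C)) with |G| = 12 for each irreducible chi in the table:
  <chi_rho, chi_1> = (1/12)[1*(9)*conj(1) + 3*(5)*conj(1) + 4*(2 + exp(-2*I*pi/3) + 3*exp(2*I*pi/3))*conj(1) + 4*(2 + 3*exp(-2*I*pi/3) + exp(2*I*pi/3))*conj(1)]
      = (1/12)[(9) + (15) + (8 + 4*exp(-2*I*pi/3) + 12*exp(2*I*pi/3)) + (8 + 12*exp(-2*I*pi/3) + 4*exp(2*I*pi/3))] = 24/12 = 2
  <chi_rho, chi_2> = (1/12)[1*(9)*conj(1) + 3*(5)*conj(1) + 4*(2 + exp(-2*I*pi/3) + 3*exp(2*I*pi/3))*conj(exp(2*I*pi/3)) + 4*(2 + 3*exp(-2*I*pi/3) + exp(2*I*pi/3))*conj(exp(-2*I*pi/3))]
      = (1/12)[(9) + (15) + (12 + 8*exp(-2*I*pi/3) + 4*exp(2*I*pi/3)) + (12 + 4*exp(-2*I*pi/3) + 8*exp(2*I*pi/3))] = 36/12 = 3
  <chi_rho, chi_3> = (1/12)[1*(9)*conj(1) + 3*(5)*conj(1) + 4*(2 + exp(-2*I*pi/3) + 3*exp(2*I*pi/3))*conj(exp(-2*I*pi/3)) + 4*(2 + 3*exp(-2*I*pi/3) + exp(2*I*pi/3))*conj(exp(2*I*pi/3))]
      = (1/12)[(9) + (15) + (4 + 12*exp(-2*I*pi/3) + 8*exp(2*I*pi/3)) + (4 + 8*exp(-2*I*pi/3) + 12*exp(2*I*pi/3))] = 12/12 = 1
  <chi_rho, chi_4> = (1/12)[1*(9)*conj(3) + 3*(5)*conj(-1) + 4*(2 + exp(-2*I*pi/3) + 3*exp(2*I*pi/3))*conj(0) + 4*(2 + 3*exp(-2*I*pi/3) + exp(2*I*pi/3))*conj(0)]
      = (1/12)[(27) + (-15) + (0) + (0)] = 12/12 = 1
(Exp terms are combined using exp(i*s)*conj(exp(i*t)) = exp(i*(s-t)), and sums of them are collapsed using the identity that for every m > 1 the m distinct m-th roots of unity sum to 0, e.g. 1 + exp(2*I*pi/3) + exp(-2*I*pi/3) = 0.)
Dimension check: dim(rho) = sum (mult * dim) = 2*1 + 3*1 + 1*1 + 1*3 = 9 = chi_rho(e) = 9.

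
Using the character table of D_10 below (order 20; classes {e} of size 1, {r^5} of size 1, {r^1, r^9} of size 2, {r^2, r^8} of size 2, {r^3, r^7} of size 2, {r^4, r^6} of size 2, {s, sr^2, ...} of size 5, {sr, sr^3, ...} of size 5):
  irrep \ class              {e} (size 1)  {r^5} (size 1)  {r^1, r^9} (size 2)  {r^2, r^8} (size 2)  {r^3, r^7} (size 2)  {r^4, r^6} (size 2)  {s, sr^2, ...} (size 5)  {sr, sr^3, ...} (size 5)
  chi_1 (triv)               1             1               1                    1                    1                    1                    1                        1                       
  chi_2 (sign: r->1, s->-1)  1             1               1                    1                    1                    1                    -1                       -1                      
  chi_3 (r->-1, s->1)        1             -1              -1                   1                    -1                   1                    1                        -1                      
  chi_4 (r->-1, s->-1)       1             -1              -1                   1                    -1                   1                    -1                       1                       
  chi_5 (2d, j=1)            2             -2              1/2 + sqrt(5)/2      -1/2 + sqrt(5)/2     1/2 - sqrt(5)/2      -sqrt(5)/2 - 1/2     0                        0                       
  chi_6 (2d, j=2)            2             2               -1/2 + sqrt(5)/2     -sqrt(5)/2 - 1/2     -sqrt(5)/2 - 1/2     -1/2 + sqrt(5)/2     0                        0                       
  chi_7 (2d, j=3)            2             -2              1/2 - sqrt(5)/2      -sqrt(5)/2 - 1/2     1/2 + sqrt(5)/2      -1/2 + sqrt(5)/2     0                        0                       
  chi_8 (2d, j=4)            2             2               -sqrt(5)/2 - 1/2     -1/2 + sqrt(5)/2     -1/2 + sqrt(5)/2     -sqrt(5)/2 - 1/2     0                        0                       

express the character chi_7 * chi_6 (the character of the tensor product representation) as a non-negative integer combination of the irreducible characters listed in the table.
chi_7 tensor chi_6 = chi_3 + chi_4 + chi_5 (all other irreducibles have multiplicity 0).

Why: The character of a tensor product is the pointwise product (chi_7 * chi_6)(C) = chi_7(C) * chi_6(C):
  {e}: (2)*(2), {r^5}: (-2)*(2), {r^1, r^9}: (1/2 - sqrt(5)/2)*(-1/2 + sqrt(5)/2), {r^2, r^8}: (-sqrt(5)/2 - 1/2)*(-sqrt(5)/2 - 1/2), {r^3, r^7}: (1/2 + sqrt(5)/2)*(-sqrt(5)/2 - 1/2), {r^4, r^6}: (-1/2 + sqrt(5)/2)*(-1/2 + sqrt(5)/2), {s, sr^2, ...}: (0)*(0), {sr, sr^3, ...}: (0)*(0)
so (chi_7 * chi_6) takes values
  {e} -> 4, {r^5} -> -4, {r^1, r^9} -> -3/2 + sqrt(5)/2, {r^2, r^8} -> sqrt(5)/2 + 3/2, {r^3, r^7} -> -3/2 - sqrt(5)/2, {r^4, r^6} -> 3/2 - sqrt(5)/2, {s, sr^2, ...} -> 0, {sr, sr^3, ...} -> 0.
Now take the inner product of this character with each irreducible chi from the table, <chi_7*chi_6, chi> = (1/20) sum_C |C| (chi_7*chi_6)(C) conj(chi(C)):
  <chi_7*chi_6, chi_1> = (1/20)[1*(4)*conj(1) + 1*(-4)*conj(1) + 2*(-3/2 + sqrt(5)/2)*conj(1) + 2*(sqrt(5)/2 + 3/2)*conj(1) + 2*(-3/2 - sqrt(5)/2)*conj(1) + 2*(3/2 - sqrt(5)/2)*conj(1) + 5*(0)*conj(1) + 5*(0)*conj(1)]
      = (1/20)[(4) + (-4) + (-3 + sqrt(5)) + (sqrt(5) + 3) + (-3 - sqrt(5)) + (3 - sqrt(5)) + (0) + (0)] = 0/20 = 0
  <chi_7*chi_6, chi_2> = (1/20)[1*(4)*conj(1) + 1*(-4)*conj(1) + 2*(-3/2 + sqrt(5)/2)*conj(1) + 2*(sqrt(5)/2 + 3/2)*conj(1) + 2*(-3/2 - sqrt(5)/2)*conj(1) + 2*(3/2 - sqrt(5)/2)*conj(1) + 5*(0)*conj(-1) + 5*(0)*conj(-1)]
      = (1/20)[(4) + (-4) + (-3 + sqrt(5)) + (sqrt(5) + 3) + (-3 - sqrt(5)) + (3 - sqrt(5)) + (0) + (0)] = 0/20 = 0
  <chi_7*chi_6, chi_3> = (1/20)[1*(4)*conj(1) + 1*(-4)*conj(-1) + 2*(-3/2 + sqrt(5)/2)*conj(-1) + 2*(sqrt(5)/2 + 3/2)*conj(1) + 2*(-3/2 - sqrt(5)/2)*conj(-1) + 2*(3/2 - sqrt(5)/2)*conj(1) + 5*(0)*conj(1) + 5*(0)*conj(-1)]
      = (1/20)[(4) + (4) + (3 - sqrt(5)) + (sqrt(5) + 3) + (sqrt(5) + 3) + (3 - sqrt(5)) + (0) + (0)] = 20/20 = 1
  <chi_7*chi_6, chi_4> = (1/20)[1*(4)*conj(1) + 1*(-4)*conj(-1) + 2*(-3/2 + sqrt(5)/2)*conj(-1) + 2*(sqrt(5)/2 + 3/2)*conj(1) + 2*(-3/2 - sqrt(5)/2)*conj(-1) + 2*(3/2 - sqrt(5)/2)*conj(1) + 5*(0)*conj(-1) + 5*(0)*conj(1)]
      = (1/20)[(4) + (4) + (3 - sqrt(5)) + (sqrt(5) + 3) + (sqrt(5) + 3) + (3 - sqrt(5)) + (0) + (0)] = 20/20 = 1
  <chi_7*chi_6, chi_5> = (1/20)[1*(4)*conj(2) + 1*(-4)*conj(-2) + 2*(-3/2 + sqrt(5)/2)*conj(1/2 + sqrt(5)/2) + 2*(sqrt(5)/2 + 3/2)*conj(-1/2 + sqrt(5)/2) + 2*(-3/2 - sqrt(5)/2)*conj(1/2 - sqrt(5)/2) + 2*(3/2 - sqrt(5)/2)*conj(-sqrt(5)/2 - 1/2) + 5*(0)*conj(0) + 5*(0)*conj(0)]
      = (1/20)[(8) + (8) + (1 - sqrt(5)) + (1 + sqrt(5)) + (1 + sqrt(5)) + (1 - sqrt(5)) + (0) + (0)] = 20/20 = 1
  <chi_7*chi_6, chi_6> = (1/20)[1*(4)*conj(2) + 1*(-4)*conj(2) + 2*(-3/2 + sqrt(5)/2)*conj(-1/2 + sqrt(5)/2) + 2*(sqrt(5)/2 + 3/2)*conj(-sqrt(5)/2 - 1/2) + 2*(-3/2 - sqrt(5)/2)*conj(-sqrt(5)/2 - 1/2) + 2*(3/2 - sqrt(5)/2)*conj(-1/2 + sqrt(5)/2) + 5*(0)*conj(0) + 5*(0)*conj(0)]
      = (1/20)[(8) + (-8) + (4 - 2*sqrt(5)) + (-2*sqrt(5) - 4) + (4 + 2*sqrt(5)) + (-4 + 2*sqrt(5)) + (0) + (0)] = 0/20 = 0
  <chi_7*chi_6, chi_7> = (1/20)[1*(4)*conj(2) + 1*(-4)*conj(-2) + 2*(-3/2 + sqrt(5)/2)*conj(1/2 - sqrt(5)/2) + 2*(sqrt(5)/2 + 3/2)*conj(-sqrt(5)/2 - 1/2) + 2*(-3/2 - sqrt(5)/2)*conj(1/2 + sqrt(5)/2) + 2*(3/2 - sqrt(5)/2)*conj(-1/2 + sqrt(5)/2) + 5*(0)*conj(0) + 5*(0)*conj(0)]
      = (1/20)[(8) + (8) + (-4 + 2*sqrt(5)) + (-2*sqrt(5) - 4) + (-2*sqrt(5) - 4) + (-4 + 2*sqrt(5)) + (0) + (0)] = 0/20 = 0
  <chi_7*chi_6, chi_8> = (1/20)[1*(4)*conj(2) + 1*(-4)*conj(2) + 2*(-3/2 + sqrt(5)/2)*conj(-sqrt(5)/2 - 1/2) + 2*(sqrt(5)/2 + 3/2)*conj(-1/2 + sqrt(5)/2) + 2*(-3/2 - sqrt(5)/2)*conj(-1/2 + sqrt(5)/2) + 2*(3/2 - sqrt(5)/2)*conj(-sqrt(5)/2 - 1/2) + 5*(0)*conj(0) + 5*(0)*conj(0)]
      = (1/20)[(8) + (-8) + (-1 + sqrt(5)) + (1 + sqrt(5)) + (-sqrt(5) - 1) + (1 - sqrt(5)) + (0) + (0)] = 0/20 = 0
Hence the multiplicities are chi_3: 1, chi_4: 1, chi_5: 1. Dimension check: dim(chi_7)*dim(chi_6) = 2*2 = 4 and sum (mult * dim) = 1*1 + 1*1 + 1*2 = 4.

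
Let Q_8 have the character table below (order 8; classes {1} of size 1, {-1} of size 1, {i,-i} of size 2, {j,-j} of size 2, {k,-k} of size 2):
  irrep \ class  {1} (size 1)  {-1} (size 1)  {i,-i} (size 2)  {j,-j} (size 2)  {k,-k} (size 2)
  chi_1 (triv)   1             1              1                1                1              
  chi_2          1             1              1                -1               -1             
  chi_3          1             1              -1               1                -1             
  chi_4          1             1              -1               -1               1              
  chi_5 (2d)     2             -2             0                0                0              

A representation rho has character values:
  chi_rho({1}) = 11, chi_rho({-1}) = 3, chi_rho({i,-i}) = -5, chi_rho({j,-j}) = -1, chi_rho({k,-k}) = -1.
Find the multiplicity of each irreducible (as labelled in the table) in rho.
Multiplicities: chi_1: 0, chi_2: 1, chi_3: 3, chi_4: 3, chi_5: 2.

Proof sketch: Use <chi_rho, chi> = (1/|G|) sum_C |C| * chi_rho(C) * conj(chi(C)) with |G| = 8 for each irreducible chi in the table:
  <chi_rho, chi_1> = (1/8)[1*(11)*conj(1) + 1*(3)*conj(1) + 2*(-5)*conj(1) + 2*(-1)*conj(1) + 2*(-1)*conj(1)]
      = (1/8)[(11) + (3) + (-10) + (-2) + (-2)] = 0/8 = 0
  <chi_rho, chi_2> = (1/8)[1*(11)*conj(1) + 1*(3)*conj(1) + 2*(-5)*conj(1) + 2*(-1)*conj(-1) + 2*(-1)*conj(-1)]
      = (1/8)[(11) + (3) + (-10) + (2) + (2)] = 8/8 = 1
  <chi_rho, chi_3> = (1/8)[1*(11)*conj(1) + 1*(3)*conj(1) + 2*(-5)*conj(-1) + 2*(-1)*conj(1) + 2*(-1)*conj(-1)]
      = (1/8)[(11) + (3) + (10) + (-2) + (2)] = 24/8 = 3
  <chi_rho, chi_4> = (1/8)[1*(11)*conj(1) + 1*(3)*conj(1) + 2*(-5)*conj(-1) + 2*(-1)*conj(-1) + 2*(-1)*conj(1)]
      = (1/8)[(11) + (3) + (10) + (2) + (-2)] = 24/8 = 3
  <chi_rho, chi_5> = (1/8)[1*(11)*conj(2) + 1*(3)*conj(-2) + 2*(-5)*conj(0) + 2*(-1)*conj(0) + 2*(-1)*conj(0)]
      = (1/8)[(22) + (-6) + (0) + (0) + (0)] = 16/8 = 2
Dimension check: dim(rho) = sum (mult * dim) = 0*1 + 1*1 + 3*1 + 3*1 + 2*2 = 11 = chi_rho(e) = 11.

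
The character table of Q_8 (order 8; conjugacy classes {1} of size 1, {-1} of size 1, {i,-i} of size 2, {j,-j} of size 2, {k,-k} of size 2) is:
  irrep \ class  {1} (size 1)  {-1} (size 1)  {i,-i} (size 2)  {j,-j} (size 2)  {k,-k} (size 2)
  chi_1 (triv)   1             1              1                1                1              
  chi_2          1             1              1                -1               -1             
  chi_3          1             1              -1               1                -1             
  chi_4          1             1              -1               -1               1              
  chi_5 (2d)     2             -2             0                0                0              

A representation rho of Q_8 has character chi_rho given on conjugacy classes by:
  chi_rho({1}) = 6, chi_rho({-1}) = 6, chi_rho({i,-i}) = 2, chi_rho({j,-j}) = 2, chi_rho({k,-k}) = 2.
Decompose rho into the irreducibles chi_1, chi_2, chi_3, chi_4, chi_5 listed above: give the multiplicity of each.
Multiplicities: chi_1: 3, chi_2: 1, chi_3: 1, chi_4: 1, chi_5: 0.

Derivation: Use <chi_rho, chi> = (1/|G|) sum_C |C| * chi_rho(C) * conj(chi(C)) with |G| = 8 for each irreducible chi in the table:
  <chi_rho, chi_1> = (1/8)[1*(6)*conj(1) + 1*(6)*conj(1) + 2*(2)*conj(1) + 2*(2)*conj(1) + 2*(2)*conj(1)]
      = (1/8)[(6) + (6) + (4) + (4) + (4)] = 24/8 = 3
  <chi_rho, chi_2> = (1/8)[1*(6)*conj(1) + 1*(6)*conj(1) + 2*(2)*conj(1) + 2*(2)*conj(-1) + 2*(2)*conj(-1)]
      = (1/8)[(6) + (6) + (4) + (-4) + (-4)] = 8/8 = 1
  <chi_rho, chi_3> = (1/8)[1*(6)*conj(1) + 1*(6)*conj(1) + 2*(2)*conj(-1) + 2*(2)*conj(1) + 2*(2)*conj(-1)]
      = (1/8)[(6) + (6) + (-4) + (4) + (-4)] = 8/8 = 1
  <chi_rho, chi_4> = (1/8)[1*(6)*conj(1) + 1*(6)*conj(1) + 2*(2)*conj(-1) + 2*(2)*conj(-1) + 2*(2)*conj(1)]
      = (1/8)[(6) + (6) + (-4) + (-4) + (4)] = 8/8 = 1
  <chi_rho, chi_5> = (1/8)[1*(6)*conj(2) + 1*(6)*conj(-2) + 2*(2)*conj(0) + 2*(2)*conj(0) + 2*(2)*conj(0)]
      = (1/8)[(12) + (-12) + (0) + (0) + (0)] = 0/8 = 0
Dimension check: dim(rho) = sum (mult * dim) = 3*1 + 1*1 + 1*1 + 1*1 + 0*2 = 6 = chi_rho(e) = 6.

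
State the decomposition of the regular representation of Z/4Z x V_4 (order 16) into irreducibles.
Each irreducible V_i of dimension d_i appears with multiplicity d_i, i.e. rho_reg = (direct sum over all irreducibles V_i) d_i V_i. The irreducible dimensions for Z/4Z x V_4 are 1, 1, 1, 1, 1, 1, 1, 1, 1, 1, 1, 1, 1, 1, 1, 1: 16 irreducibles of dimension 1, each with multiplicity 1. Total dimension 16*1*1 = 16 = |G|.

Proof sketch: General theorem: in the regular representation of a finite group G, each irreducible appears with multiplicity equal to its dimension. Check: dim(rho_reg) = sum d_i^2 = 1 + 1 + 1 + 1 + 1 + 1 + 1 + 1 + 1 + 1 + 1 + 1 + 1 + 1 + 1 + 1 = 16 = |G|.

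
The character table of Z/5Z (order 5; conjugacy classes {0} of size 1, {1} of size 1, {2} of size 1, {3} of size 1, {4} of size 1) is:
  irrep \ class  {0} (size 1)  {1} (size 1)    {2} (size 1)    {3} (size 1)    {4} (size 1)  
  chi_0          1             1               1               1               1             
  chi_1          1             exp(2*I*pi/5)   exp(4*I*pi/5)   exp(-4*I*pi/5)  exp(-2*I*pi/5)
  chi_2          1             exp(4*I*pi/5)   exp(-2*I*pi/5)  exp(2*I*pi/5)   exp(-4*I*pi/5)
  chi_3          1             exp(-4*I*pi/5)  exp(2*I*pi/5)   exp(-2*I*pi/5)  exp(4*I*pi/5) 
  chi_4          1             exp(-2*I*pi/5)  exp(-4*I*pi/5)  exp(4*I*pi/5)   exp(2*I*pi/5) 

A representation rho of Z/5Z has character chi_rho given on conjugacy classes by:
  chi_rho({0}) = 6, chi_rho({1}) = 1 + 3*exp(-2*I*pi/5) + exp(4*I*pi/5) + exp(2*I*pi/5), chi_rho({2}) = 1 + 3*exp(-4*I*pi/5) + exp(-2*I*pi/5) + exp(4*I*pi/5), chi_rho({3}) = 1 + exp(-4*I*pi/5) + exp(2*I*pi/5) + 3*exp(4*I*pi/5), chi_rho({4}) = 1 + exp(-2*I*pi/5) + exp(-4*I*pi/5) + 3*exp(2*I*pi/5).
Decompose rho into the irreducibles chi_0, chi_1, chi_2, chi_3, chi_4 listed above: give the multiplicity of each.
Multiplicities: chi_0: 1, chi_1: 1, chi_2: 1, chi_3: 0, chi_4: 3.

Use <chi_rho, chi> = (1/|G|) sum_C |C| * chi_rho(C) * conj(chi(C)) with |G| = 5 for each irreducible chi in the table:
  <chi_rho, chi_0> = (1/5)[1*(6)*conj(1) + 1*(1 + 3*exp(-2*I*pi/5) + exp(4*I*pi/5) + exp(2*I*pi/5))*conj(1) + 1*(1 + 3*exp(-4*I*pi/5) + exp(-2*I*pi/5) + exp(4*I*pi/5))*conj(1) + 1*(1 + exp(-4*I*pi/5) + exp(2*I*pi/5) + 3*exp(4*I*pi/5))*conj(1) + 1*(1 + exp(-2*I*pi/5) + exp(-4*I*pi/5) + 3*exp(2*I*pi/5))*conj(1)]
      = (1/5)[(6) + (1 + 3*exp(-2*I*pi/5) + exp(4*I*pi/5) + exp(2*I*pi/5)) + (1 + 3*exp(-4*I*pi/5) + exp(-2*I*pi/5) + exp(4*I*pi/5)) + (1 + exp(-4*I*pi/5) + exp(2*I*pi/5) + 3*exp(4*I*pi/5)) + (1 + exp(-2*I*pi/5) + exp(-4*I*pi/5) + 3*exp(2*I*pi/5))] = 5/5 = 1
  <chi_rho, chi_1> = (1/5)[1*(6)*conj(1) + 1*(1 + 3*exp(-2*I*pi/5) + exp(4*I*pi/5) + exp(2*I*pi/5))*conj(exp(2*I*pi/5)) + 1*(1 + 3*exp(-4*I*pi/5) + exp(-2*I*pi/5) + exp(4*I*pi/5))*conj(exp(4*I*pi/5)) + 1*(1 + exp(-4*I*pi/5) + exp(2*I*pi/5) + 3*exp(4*I*pi/5))*conj(exp(-4*I*pi/5)) + 1*(1 + exp(-2*I*pi/5) + exp(-4*I*pi/5) + 3*exp(2*I*pi/5))*conj(exp(-2*I*pi/5))]
      = (1/5)[(6) + (1 + 3*exp(-4*I*pi/5) + exp(-2*I*pi/5) + exp(2*I*pi/5)) + (1 + exp(-4*I*pi/5) + exp(4*I*pi/5) + 3*exp(2*I*pi/5)) + (1 + 3*exp(-2*I*pi/5) + exp(-4*I*pi/5) + exp(4*I*pi/5)) + (1 + exp(-2*I*pi/5) + exp(2*I*pi/5) + 3*exp(4*I*pi/5))] = 5/5 = 1
  <chi_rho, chi_2> = (1/5)[1*(6)*conj(1) + 1*(1 + 3*exp(-2*I*pi/5) + exp(4*I*pi/5) + exp(2*I*pi/5))*conj(exp(4*I*pi/5)) + 1*(1 + 3*exp(-4*I*pi/5) + exp(-2*I*pi/5) + exp(4*I*pi/5))*conj(exp(-2*I*pi/5)) + 1*(1 + exp(-4*I*pi/5) + exp(2*I*pi/5) + 3*exp(4*I*pi/5))*conj(exp(2*I*pi/5)) + 1*(1 + exp(-2*I*pi/5) + exp(-4*I*pi/5) + 3*exp(2*I*pi/5))*conj(exp(-4*I*pi/5))]
      = (1/5)[(6) + (1 + exp(-2*I*pi/5) + exp(-4*I*pi/5) + 3*exp(4*I*pi/5)) + (1 + 3*exp(-2*I*pi/5) + exp(-4*I*pi/5) + exp(2*I*pi/5)) + (1 + exp(-2*I*pi/5) + exp(4*I*pi/5) + 3*exp(2*I*pi/5)) + (1 + 3*exp(-4*I*pi/5) + exp(4*I*pi/5) + exp(2*I*pi/5))] = 5/5 = 1
  <chi_rho, chi_3> = (1/5)[1*(6)*conj(1) + 1*(1 + 3*exp(-2*I*pi/5) + exp(4*I*pi/5) + exp(2*I*pi/5))*conj(exp(-4*I*pi/5)) + 1*(1 + 3*exp(-4*I*pi/5) + exp(-2*I*pi/5) + exp(4*I*pi/5))*conj(exp(2*I*pi/5)) + 1*(1 + exp(-4*I*pi/5) + exp(2*I*pi/5) + 3*exp(4*I*pi/5))*conj(exp(-2*I*pi/5)) + 1*(1 + exp(-2*I*pi/5) + exp(-4*I*pi/5) + 3*exp(2*I*pi/5))*conj(exp(4*I*pi/5))]
      = (1/5)[(6) + (exp(-2*I*pi/5) + exp(-4*I*pi/5) + exp(4*I*pi/5) + 3*exp(2*I*pi/5)) + (exp(-2*I*pi/5) + exp(-4*I*pi/5) + exp(2*I*pi/5) + 3*exp(4*I*pi/5)) + (3*exp(-4*I*pi/5) + exp(-2*I*pi/5) + exp(4*I*pi/5) + exp(2*I*pi/5)) + (3*exp(-2*I*pi/5) + exp(-4*I*pi/5) + exp(4*I*pi/5) + exp(2*I*pi/5))] = 0/5 = 0
  <chi_rho, chi_4> = (1/5)[1*(6)*conj(1) + 1*(1 + 3*exp(-2*I*pi/5) + exp(4*I*pi/5) + exp(2*I*pi/5))*conj(exp(-2*I*pi/5)) + 1*(1 + 3*exp(-4*I*pi/5) + exp(-2*I*pi/5) + exp(4*I*pi/5))*conj(exp(-4*I*pi/5)) + 1*(1 + exp(-4*I*pi/5) + exp(2*I*pi/5) + 3*exp(4*I*pi/5))*conj(exp(4*I*pi/5)) + 1*(1 + exp(-2*I*pi/5) + exp(-4*I*pi/5) + 3*exp(2*I*pi/5))*conj(exp(2*I*pi/5))]
      = (1/5)[(6) + (3 + exp(-4*I*pi/5) + exp(4*I*pi/5) + exp(2*I*pi/5)) + (3 + exp(-2*I*pi/5) + exp(4*I*pi/5) + exp(2*I*pi/5)) + (3 + exp(-2*I*pi/5) + exp(-4*I*pi/5) + exp(2*I*pi/5)) + (3 + exp(-2*I*pi/5) + exp(-4*I*pi/5) + exp(4*I*pi/5))] = 15/5 = 3
(Exp terms are combined using exp(i*s)*conj(exp(i*t)) = exp(i*(s-t)), and sums of them are collapsed using the identity that for every m > 1 the m distinct m-th roots of unity sum to 0, e.g. 1 + exp(2*I*pi/3) + exp(-2*I*pi/3) = 0.)
Dimension check: dim(rho) = sum (mult * dim) = 1*1 + 1*1 + 1*1 + 0*1 + 3*1 = 6 = chi_rho(e) = 6.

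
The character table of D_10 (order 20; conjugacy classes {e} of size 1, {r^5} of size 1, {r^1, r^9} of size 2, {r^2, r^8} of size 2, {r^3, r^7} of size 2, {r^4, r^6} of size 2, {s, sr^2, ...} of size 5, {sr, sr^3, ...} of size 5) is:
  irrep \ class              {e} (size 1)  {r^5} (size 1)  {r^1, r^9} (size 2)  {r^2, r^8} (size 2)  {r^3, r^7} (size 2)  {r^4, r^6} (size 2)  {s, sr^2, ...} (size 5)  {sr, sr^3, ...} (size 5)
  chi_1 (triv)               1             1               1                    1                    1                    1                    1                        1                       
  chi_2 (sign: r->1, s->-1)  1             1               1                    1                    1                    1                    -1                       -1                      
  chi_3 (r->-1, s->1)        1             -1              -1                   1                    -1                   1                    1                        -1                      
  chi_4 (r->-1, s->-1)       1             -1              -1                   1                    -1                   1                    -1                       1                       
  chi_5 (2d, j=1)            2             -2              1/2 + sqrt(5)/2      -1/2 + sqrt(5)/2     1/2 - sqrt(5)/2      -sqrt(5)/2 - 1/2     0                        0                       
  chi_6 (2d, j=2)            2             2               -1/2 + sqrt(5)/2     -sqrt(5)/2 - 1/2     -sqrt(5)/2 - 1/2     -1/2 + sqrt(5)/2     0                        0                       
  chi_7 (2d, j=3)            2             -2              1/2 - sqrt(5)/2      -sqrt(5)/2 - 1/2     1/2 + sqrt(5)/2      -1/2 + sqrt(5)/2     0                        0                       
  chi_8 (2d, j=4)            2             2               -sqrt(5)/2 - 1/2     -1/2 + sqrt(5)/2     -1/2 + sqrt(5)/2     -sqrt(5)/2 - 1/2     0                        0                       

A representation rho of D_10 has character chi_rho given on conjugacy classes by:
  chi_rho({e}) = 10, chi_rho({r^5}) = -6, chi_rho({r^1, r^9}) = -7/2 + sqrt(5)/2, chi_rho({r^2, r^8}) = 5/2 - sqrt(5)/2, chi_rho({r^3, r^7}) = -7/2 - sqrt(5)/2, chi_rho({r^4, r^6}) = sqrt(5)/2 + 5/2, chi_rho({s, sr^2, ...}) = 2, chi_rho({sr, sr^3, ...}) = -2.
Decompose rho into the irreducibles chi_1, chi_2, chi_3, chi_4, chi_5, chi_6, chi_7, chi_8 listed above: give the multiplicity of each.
Multiplicities: chi_1: 0, chi_2: 0, chi_3: 3, chi_4: 1, chi_5: 1, chi_6: 1, chi_7: 1, chi_8: 0.

Use <chi_rho, chi> = (1/|G|) sum_C |C| * chi_rho(C) * conj(chi(C)) with |G| = 20 for each irreducible chi in the table:
  <chi_rho, chi_1> = (1/20)[1*(10)*conj(1) + 1*(-6)*conj(1) + 2*(-7/2 + sqrt(5)/2)*conj(1) + 2*(5/2 - sqrt(5)/2)*conj(1) + 2*(-7/2 - sqrt(5)/2)*conj(1) + 2*(sqrt(5)/2 + 5/2)*conj(1) + 5*(2)*conj(1) + 5*(-2)*conj(1)]
      = (1/20)[(10) + (-6) + (-7 + sqrt(5)) + (5 - sqrt(5)) + (-7 - sqrt(5)) + (sqrt(5) + 5) + (10) + (-10)] = 0/20 = 0
  <chi_rho, chi_2> = (1/20)[1*(10)*conj(1) + 1*(-6)*conj(1) + 2*(-7/2 + sqrt(5)/2)*conj(1) + 2*(5/2 - sqrt(5)/2)*conj(1) + 2*(-7/2 - sqrt(5)/2)*conj(1) + 2*(sqrt(5)/2 + 5/2)*conj(1) + 5*(2)*conj(-1) + 5*(-2)*conj(-1)]
      = (1/20)[(10) + (-6) + (-7 + sqrt(5)) + (5 - sqrt(5)) + (-7 - sqrt(5)) + (sqrt(5) + 5) + (-10) + (10)] = 0/20 = 0
  <chi_rho, chi_3> = (1/20)[1*(10)*conj(1) + 1*(-6)*conj(-1) + 2*(-7/2 + sqrt(5)/2)*conj(-1) + 2*(5/2 - sqrt(5)/2)*conj(1) + 2*(-7/2 - sqrt(5)/2)*conj(-1) + 2*(sqrt(5)/2 + 5/2)*conj(1) + 5*(2)*conj(1) + 5*(-2)*conj(-1)]
      = (1/20)[(10) + (6) + (7 - sqrt(5)) + (5 - sqrt(5)) + (sqrt(5) + 7) + (sqrt(5) + 5) + (10) + (10)] = 60/20 = 3
  <chi_rho, chi_4> = (1/20)[1*(10)*conj(1) + 1*(-6)*conj(-1) + 2*(-7/2 + sqrt(5)/2)*conj(-1) + 2*(5/2 - sqrt(5)/2)*conj(1) + 2*(-7/2 - sqrt(5)/2)*conj(-1) + 2*(sqrt(5)/2 + 5/2)*conj(1) + 5*(2)*conj(-1) + 5*(-2)*conj(1)]
      = (1/20)[(10) + (6) + (7 - sqrt(5)) + (5 - sqrt(5)) + (sqrt(5) + 7) + (sqrt(5) + 5) + (-10) + (-10)] = 20/20 = 1
  <chi_rho, chi_5> = (1/20)[1*(10)*conj(2) + 1*(-6)*conj(-2) + 2*(-7/2 + sqrt(5)/2)*conj(1/2 + sqrt(5)/2) + 2*(5/2 - sqrt(5)/2)*conj(-1/2 + sqrt(5)/2) + 2*(-7/2 - sqrt(5)/2)*conj(1/2 - sqrt(5)/2) + 2*(sqrt(5)/2 + 5/2)*conj(-sqrt(5)/2 - 1/2) + 5*(2)*conj(0) + 5*(-2)*conj(0)]
      = (1/20)[(20) + (12) + (-3*sqrt(5) - 1) + (-5 + 3*sqrt(5)) + (-1 + 3*sqrt(5)) + (-3*sqrt(5) - 5) + (0) + (0)] = 20/20 = 1
  <chi_rho, chi_6> = (1/20)[1*(10)*conj(2) + 1*(-6)*conj(2) + 2*(-7/2 + sqrt(5)/2)*conj(-1/2 + sqrt(5)/2) + 2*(5/2 - sqrt(5)/2)*conj(-sqrt(5)/2 - 1/2) + 2*(-7/2 - sqrt(5)/2)*conj(-sqrt(5)/2 - 1/2) + 2*(sqrt(5)/2 + 5/2)*conj(-1/2 + sqrt(5)/2) + 5*(2)*conj(0) + 5*(-2)*conj(0)]
      = (1/20)[(20) + (-12) + (6 - 4*sqrt(5)) + (-2*sqrt(5)) + (6 + 4*sqrt(5)) + (2*sqrt(5)) + (0) + (0)] = 20/20 = 1
  <chi_rho, chi_7> = (1/20)[1*(10)*conj(2) + 1*(-6)*conj(-2) + 2*(-7/2 + sqrt(5)/2)*conj(1/2 - sqrt(5)/2) + 2*(5/2 - sqrt(5)/2)*conj(-sqrt(5)/2 - 1/2) + 2*(-7/2 - sqrt(5)/2)*conj(1/2 + sqrt(5)/2) + 2*(sqrt(5)/2 + 5/2)*conj(-1/2 + sqrt(5)/2) + 5*(2)*conj(0) + 5*(-2)*conj(0)]
      = (1/20)[(20) + (12) + (-6 + 4*sqrt(5)) + (-2*sqrt(5)) + (-4*sqrt(5) - 6) + (2*sqrt(5)) + (0) + (0)] = 20/20 = 1
  <chi_rho, chi_8> = (1/20)[1*(10)*conj(2) + 1*(-6)*conj(2) + 2*(-7/2 + sqrt(5)/2)*conj(-sqrt(5)/2 - 1/2) + 2*(5/2 - sqrt(5)/2)*conj(-1/2 + sqrt(5)/2) + 2*(-7/2 - sqrt(5)/2)*conj(-1/2 + sqrt(5)/2) + 2*(sqrt(5)/2 + 5/2)*conj(-sqrt(5)/2 - 1/2) + 5*(2)*conj(0) + 5*(-2)*conj(0)]
      = (1/20)[(20) + (-12) + (1 + 3*sqrt(5)) + (-5 + 3*sqrt(5)) + (1 - 3*sqrt(5)) + (-3*sqrt(5) - 5) + (0) + (0)] = 0/20 = 0
Dimension check: dim(rho) = sum (mult * dim) = 0*1 + 0*1 + 3*1 + 1*1 + 1*2 + 1*2 + 1*2 + 0*2 = 10 = chi_rho(e) = 10.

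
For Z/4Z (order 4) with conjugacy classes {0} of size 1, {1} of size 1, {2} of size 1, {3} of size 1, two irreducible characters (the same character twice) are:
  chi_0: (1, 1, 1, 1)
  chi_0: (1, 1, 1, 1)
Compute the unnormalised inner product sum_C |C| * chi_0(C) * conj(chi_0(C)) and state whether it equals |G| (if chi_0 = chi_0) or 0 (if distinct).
Sum = 4 = |G| = 4; so <chi_0, chi_0> = 1 (norm-1 confirms irreducibility).

Justification: Compute term by term over conjugacy classes (|C| * chi_0(C) * conj(chi_0(C))):
  1*(1)*conj(1) + 1*(1)*conj(1) + 1*(1)*conj(1) + 1*(1)*conj(1)
  = (1) + (1) + (1) + (1)
  = 4.
(Exp terms are combined using exp(i*s)*conj(exp(i*t)) = exp(i*(s-t)), and sums of them are collapsed using the identity that for every m > 1 the m distinct m-th roots of unity sum to 0, e.g. 1 + exp(2*I*pi/3) + exp(-2*I*pi/3) = 0.)
Dividing by |G| = 4 gives 4/4 = 1, matching the row-orthogonality relation <chi_0, chi_0> = [chi_0 = chi_0].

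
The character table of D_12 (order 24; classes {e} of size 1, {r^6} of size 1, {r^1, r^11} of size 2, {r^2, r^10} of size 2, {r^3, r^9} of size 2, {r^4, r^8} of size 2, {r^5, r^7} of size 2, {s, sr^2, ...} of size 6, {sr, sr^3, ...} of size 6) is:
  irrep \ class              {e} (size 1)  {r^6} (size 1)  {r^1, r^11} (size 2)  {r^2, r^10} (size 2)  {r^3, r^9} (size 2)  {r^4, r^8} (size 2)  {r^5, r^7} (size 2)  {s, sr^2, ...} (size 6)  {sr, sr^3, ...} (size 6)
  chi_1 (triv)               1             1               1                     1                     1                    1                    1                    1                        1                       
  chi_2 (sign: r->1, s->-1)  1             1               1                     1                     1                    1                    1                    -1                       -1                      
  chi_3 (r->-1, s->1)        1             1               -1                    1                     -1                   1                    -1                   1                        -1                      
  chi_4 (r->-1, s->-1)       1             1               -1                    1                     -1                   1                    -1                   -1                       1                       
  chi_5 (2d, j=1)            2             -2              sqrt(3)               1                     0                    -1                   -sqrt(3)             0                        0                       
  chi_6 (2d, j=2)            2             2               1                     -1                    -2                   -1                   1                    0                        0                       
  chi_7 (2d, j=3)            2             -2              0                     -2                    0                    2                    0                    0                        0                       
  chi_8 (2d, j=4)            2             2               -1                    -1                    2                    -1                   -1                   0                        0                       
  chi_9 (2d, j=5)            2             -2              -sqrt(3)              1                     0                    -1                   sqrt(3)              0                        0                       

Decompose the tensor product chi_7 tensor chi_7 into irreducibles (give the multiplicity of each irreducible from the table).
chi_7 tensor chi_7 = chi_1 + chi_2 + chi_3 + chi_4 (all other irreducibles have multiplicity 0).

Working: The character of a tensor product is the pointwise product (chi_7 * chi_7)(C) = chi_7(C) * chi_7(C):
  {e}: (2)*(2), {r^6}: (-2)*(-2), {r^1, r^11}: (0)*(0), {r^2, r^10}: (-2)*(-2), {r^3, r^9}: (0)*(0), {r^4, r^8}: (2)*(2), {r^5, r^7}: (0)*(0), {s, sr^2, ...}: (0)*(0), {sr, sr^3, ...}: (0)*(0)
so (chi_7 * chi_7) takes values
  {e} -> 4, {r^6} -> 4, {r^1, r^11} -> 0, {r^2, r^10} -> 4, {r^3, r^9} -> 0, {r^4, r^8} -> 4, {r^5, r^7} -> 0, {s, sr^2, ...} -> 0, {sr, sr^3, ...} -> 0.
Now take the inner product of this character with each irreducible chi from the table, <chi_7*chi_7, chi> = (1/24) sum_C |C| (chi_7*chi_7)(C) conj(chi(C)):
  <chi_7*chi_7, chi_1> = (1/24)[1*(4)*conj(1) + 1*(4)*conj(1) + 2*(0)*conj(1) + 2*(4)*conj(1) + 2*(0)*conj(1) + 2*(4)*conj(1) + 2*(0)*conj(1) + 6*(0)*conj(1) + 6*(0)*conj(1)]
      = (1/24)[(4) + (4) + (0) + (8) + (0) + (8) + (0) + (0) + (0)] = 24/24 = 1
  <chi_7*chi_7, chi_2> = (1/24)[1*(4)*conj(1) + 1*(4)*conj(1) + 2*(0)*conj(1) + 2*(4)*conj(1) + 2*(0)*conj(1) + 2*(4)*conj(1) + 2*(0)*conj(1) + 6*(0)*conj(-1) + 6*(0)*conj(-1)]
      = (1/24)[(4) + (4) + (0) + (8) + (0) + (8) + (0) + (0) + (0)] = 24/24 = 1
  <chi_7*chi_7, chi_3> = (1/24)[1*(4)*conj(1) + 1*(4)*conj(1) + 2*(0)*conj(-1) + 2*(4)*conj(1) + 2*(0)*conj(-1) + 2*(4)*conj(1) + 2*(0)*conj(-1) + 6*(0)*conj(1) + 6*(0)*conj(-1)]
      = (1/24)[(4) + (4) + (0) + (8) + (0) + (8) + (0) + (0) + (0)] = 24/24 = 1
  <chi_7*chi_7, chi_4> = (1/24)[1*(4)*conj(1) + 1*(4)*conj(1) + 2*(0)*conj(-1) + 2*(4)*conj(1) + 2*(0)*conj(-1) + 2*(4)*conj(1) + 2*(0)*conj(-1) + 6*(0)*conj(-1) + 6*(0)*conj(1)]
      = (1/24)[(4) + (4) + (0) + (8) + (0) + (8) + (0) + (0) + (0)] = 24/24 = 1
  <chi_7*chi_7, chi_5> = (1/24)[1*(4)*conj(2) + 1*(4)*conj(-2) + 2*(0)*conj(sqrt(3)) + 2*(4)*conj(1) + 2*(0)*conj(0) + 2*(4)*conj(-1) + 2*(0)*conj(-sqrt(3)) + 6*(0)*conj(0) + 6*(0)*conj(0)]
      = (1/24)[(8) + (-8) + (0) + (8) + (0) + (-8) + (0) + (0) + (0)] = 0/24 = 0
  <chi_7*chi_7, chi_6> = (1/24)[1*(4)*conj(2) + 1*(4)*conj(2) + 2*(0)*conj(1) + 2*(4)*conj(-1) + 2*(0)*conj(-2) + 2*(4)*conj(-1) + 2*(0)*conj(1) + 6*(0)*conj(0) + 6*(0)*conj(0)]
      = (1/24)[(8) + (8) + (0) + (-8) + (0) + (-8) + (0) + (0) + (0)] = 0/24 = 0
  <chi_7*chi_7, chi_7> = (1/24)[1*(4)*conj(2) + 1*(4)*conj(-2) + 2*(0)*conj(0) + 2*(4)*conj(-2) + 2*(0)*conj(0) + 2*(4)*conj(2) + 2*(0)*conj(0) + 6*(0)*conj(0) + 6*(0)*conj(0)]
      = (1/24)[(8) + (-8) + (0) + (-16) + (0) + (16) + (0) + (0) + (0)] = 0/24 = 0
  <chi_7*chi_7, chi_8> = (1/24)[1*(4)*conj(2) + 1*(4)*conj(2) + 2*(0)*conj(-1) + 2*(4)*conj(-1) + 2*(0)*conj(2) + 2*(4)*conj(-1) + 2*(0)*conj(-1) + 6*(0)*conj(0) + 6*(0)*conj(0)]
      = (1/24)[(8) + (8) + (0) + (-8) + (0) + (-8) + (0) + (0) + (0)] = 0/24 = 0
  <chi_7*chi_7, chi_9> = (1/24)[1*(4)*conj(2) + 1*(4)*conj(-2) + 2*(0)*conj(-sqrt(3)) + 2*(4)*conj(1) + 2*(0)*conj(0) + 2*(4)*conj(-1) + 2*(0)*conj(sqrt(3)) + 6*(0)*conj(0) + 6*(0)*conj(0)]
      = (1/24)[(8) + (-8) + (0) + (8) + (0) + (-8) + (0) + (0) + (0)] = 0/24 = 0
Hence the multiplicities are chi_1: 1, chi_2: 1, chi_3: 1, chi_4: 1. Dimension check: dim(chi_7)*dim(chi_7) = 2*2 = 4 and sum (mult * dim) = 1*1 + 1*1 + 1*1 + 1*1 = 4.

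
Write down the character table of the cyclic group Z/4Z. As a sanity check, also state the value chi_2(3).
Character table of Z/4Z (irreps indexed chi_0,...,chi_3 with chi_k(m) = zeta_4^(k*m), zeta_4 = exp(2*pi*i/4)):
  irrep \ class  {0} (size 1)  {1} (size 1)  {2} (size 1)  {3} (size 1)
  chi_0          1             1             1             1           
  chi_1          1             I             -1            -I          
  chi_2          1             -1            1             -1          
  chi_3          1             -I            -1            I           

Spot check: chi_2(3) = zeta_4^(2*3) = zeta_4^6 = -1.

Solution. Z/4Z is abelian, so all 4 irreducible complex representations are 1-dimensional. They are given by chi_k(m) = zeta_4^(k*m) for k = 0,...,3. Row orthogonality: sum_m chi_k(m) conj(chi_l(m)) = 4 * [k = l].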